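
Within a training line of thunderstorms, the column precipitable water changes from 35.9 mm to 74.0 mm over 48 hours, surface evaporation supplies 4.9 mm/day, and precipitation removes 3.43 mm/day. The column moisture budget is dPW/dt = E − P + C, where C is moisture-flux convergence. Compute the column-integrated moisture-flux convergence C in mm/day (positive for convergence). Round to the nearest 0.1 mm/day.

C ≈ 17.6 mm/day

dPW/dt = (74.0 − 35.9) mm / (48/24 day) = +19.050 mm/day.
C = dPW/dt − E + P = (+19.050) − 4.9 + 3.43 = 17.6 mm/day.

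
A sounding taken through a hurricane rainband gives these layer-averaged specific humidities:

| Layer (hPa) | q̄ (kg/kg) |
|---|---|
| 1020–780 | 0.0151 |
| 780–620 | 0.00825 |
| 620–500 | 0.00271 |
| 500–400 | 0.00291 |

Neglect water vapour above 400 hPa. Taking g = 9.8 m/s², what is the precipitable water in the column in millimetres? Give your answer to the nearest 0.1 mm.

Precipitable water is the column-integrated vapour mass per unit area: PW = (1/g) Σ q̄ Δp, with q in kg/kg and Δp in Pa (1 kg/m² of water = 1 mm).
Layer 1020–780 hPa: Δp = 240 hPa = 24000 Pa, q̄ = 0.0151 kg/kg → 0.0151 × 24000 / 9.8 = 36.98 mm
Layer 780–620 hPa: Δp = 160 hPa = 16000 Pa, q̄ = 0.00825 kg/kg → 0.00825 × 16000 / 9.8 = 13.47 mm
Layer 620–500 hPa: Δp = 120 hPa = 12000 Pa, q̄ = 0.00271 kg/kg → 0.00271 × 12000 / 9.8 = 3.32 mm
Layer 500–400 hPa: Δp = 100 hPa = 10000 Pa, q̄ = 0.00291 kg/kg → 0.00291 × 10000 / 9.8 = 2.97 mm
PW = 36.98 + 13.47 + 3.32 + 2.97 = 56.74 ≈ 56.7 mm.

PW ≈ 56.7 mm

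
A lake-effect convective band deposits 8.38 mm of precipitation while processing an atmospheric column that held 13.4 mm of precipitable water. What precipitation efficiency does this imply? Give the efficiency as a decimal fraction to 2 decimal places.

ε ≈ 0.63

ε = precipitation / PW = 8.38 / 13.4 = 0.63.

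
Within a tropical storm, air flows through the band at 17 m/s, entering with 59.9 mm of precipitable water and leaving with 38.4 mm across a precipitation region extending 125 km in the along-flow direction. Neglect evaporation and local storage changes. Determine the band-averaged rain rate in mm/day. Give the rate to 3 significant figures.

R ≈ 253 mm/day

Column moisture flux per unit crosswind length is F = V × PW.
Inflow: F_in = 17 × 59.9 = 1018.3 mm·m/s
Outflow: F_out = 17 × 38.4 = 652.8 mm·m/s
Steady-state rate R = (F_in − F_out)/L = (1018.3 − 652.8) / 125000 m = 2.924e-03 mm/s.
R = 2.924e-03 × 3600 × 24 = 253 mm/day.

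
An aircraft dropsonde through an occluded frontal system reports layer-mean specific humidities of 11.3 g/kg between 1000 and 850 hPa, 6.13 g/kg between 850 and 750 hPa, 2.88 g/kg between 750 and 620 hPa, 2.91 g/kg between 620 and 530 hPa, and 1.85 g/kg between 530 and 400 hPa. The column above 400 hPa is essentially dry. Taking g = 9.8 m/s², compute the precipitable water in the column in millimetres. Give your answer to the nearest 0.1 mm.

PW ≈ 32.5 mm

Precipitable water is the column-integrated vapour mass per unit area: PW = (1/g) Σ q̄ Δp, with q in kg/kg and Δp in Pa (1 kg/m² of water = 1 mm).
Layer 1000–850 hPa: Δp = 150 hPa = 15000 Pa, q̄ = 0.0113 kg/kg → 0.0113 × 15000 / 9.8 = 17.30 mm
Layer 850–750 hPa: Δp = 100 hPa = 10000 Pa, q̄ = 0.00613 kg/kg → 0.00613 × 10000 / 9.8 = 6.26 mm
Layer 750–620 hPa: Δp = 130 hPa = 13000 Pa, q̄ = 0.00288 kg/kg → 0.00288 × 13000 / 9.8 = 3.82 mm
Layer 620–530 hPa: Δp = 90 hPa = 9000 Pa, q̄ = 0.00291 kg/kg → 0.00291 × 9000 / 9.8 = 2.67 mm
Layer 530–400 hPa: Δp = 130 hPa = 13000 Pa, q̄ = 0.00185 kg/kg → 0.00185 × 13000 / 9.8 = 2.45 mm
PW = 17.30 + 6.26 + 3.82 + 2.67 + 2.45 = 32.50 ≈ 32.5 mm.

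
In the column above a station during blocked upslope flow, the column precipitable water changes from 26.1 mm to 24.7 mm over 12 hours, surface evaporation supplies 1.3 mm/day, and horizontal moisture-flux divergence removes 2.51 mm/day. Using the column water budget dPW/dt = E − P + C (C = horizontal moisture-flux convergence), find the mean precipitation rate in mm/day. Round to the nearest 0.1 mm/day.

P ≈ 1.6 mm/day

dPW/dt = (24.7 − 26.1) mm / (12/24 day) = -2.800 mm/day.
P = E + C − dPW/dt = 1.3 + (-2.51) − (-2.800) = 1.6 mm/day.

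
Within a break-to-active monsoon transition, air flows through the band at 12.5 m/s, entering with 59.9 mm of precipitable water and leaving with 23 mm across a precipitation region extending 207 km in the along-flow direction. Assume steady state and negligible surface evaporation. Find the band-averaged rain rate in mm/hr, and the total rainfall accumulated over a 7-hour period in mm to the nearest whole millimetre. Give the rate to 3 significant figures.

R ≈ 8.02 mm/hr; total ≈ 56 mm

Column moisture flux per unit crosswind length is F = V × PW.
Inflow: F_in = 12.5 × 59.9 = 748.75 mm·m/s
Outflow: F_out = 12.5 × 23 = 287.5 mm·m/s
Steady-state rate R = (F_in − F_out)/L = (748.75 − 287.5) / 207000 m = 2.228e-03 mm/s.
R = 2.228e-03 × 3600 = 8.02 mm/hr.
Over 7 h: total = 8.02 × 7 = 56.14 ≈ 56 mm.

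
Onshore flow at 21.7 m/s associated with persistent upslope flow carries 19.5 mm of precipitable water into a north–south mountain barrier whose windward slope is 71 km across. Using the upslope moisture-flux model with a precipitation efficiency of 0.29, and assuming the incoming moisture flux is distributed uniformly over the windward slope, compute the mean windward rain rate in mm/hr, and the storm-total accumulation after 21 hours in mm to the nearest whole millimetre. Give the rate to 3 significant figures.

Incoming column moisture flux per unit ridge length: F = V × PW = 21.7 × 19.5 = 423.15 mm·m/s.
Spread over the 71 km slope with efficiency ε = 0.29: R = ε·F/W = 0.29 × 423.15 / 71000 m = 1.728e-03 mm/s.
R = 1.728e-03 × 3600 = 6.22 mm/hr.
Over 21 h: total = 6.22 × 21 = 130.62 ≈ 131 mm.

R ≈ 6.22 mm/hr; total ≈ 131 mm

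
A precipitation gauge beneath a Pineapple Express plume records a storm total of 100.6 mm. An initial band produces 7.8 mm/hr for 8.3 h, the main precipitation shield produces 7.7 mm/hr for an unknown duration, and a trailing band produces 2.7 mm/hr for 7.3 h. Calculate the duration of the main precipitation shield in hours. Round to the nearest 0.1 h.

duration ≈ 2.1 h

Known phases: 7.8 × 8.3 + 2.7 × 7.3 = 64.74 + 19.71 = 84.45 mm.
Remaining depth = 100.6 − 84.45 = 16.15 mm.
Duration = 16.15 / 7.7 = 2.1 h.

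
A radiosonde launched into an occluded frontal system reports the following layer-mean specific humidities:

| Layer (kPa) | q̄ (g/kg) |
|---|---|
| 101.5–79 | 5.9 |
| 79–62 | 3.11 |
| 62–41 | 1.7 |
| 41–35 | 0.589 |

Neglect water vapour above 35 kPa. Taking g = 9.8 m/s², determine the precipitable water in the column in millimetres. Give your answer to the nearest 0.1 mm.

Precipitable water is the column-integrated vapour mass per unit area: PW = (1/g) Σ q̄ Δp, with q in kg/kg and Δp in Pa (1 kg/m² of water = 1 mm).
Layer 101.5–79 kPa: Δp = 225 hPa = 22500 Pa, q̄ = 0.0059 kg/kg → 0.0059 × 22500 / 9.8 = 13.55 mm
Layer 79–62 kPa: Δp = 170 hPa = 17000 Pa, q̄ = 0.00311 kg/kg → 0.00311 × 17000 / 9.8 = 5.39 mm
Layer 62–41 kPa: Δp = 210 hPa = 21000 Pa, q̄ = 0.0017 kg/kg → 0.0017 × 21000 / 9.8 = 3.64 mm
Layer 41–35 kPa: Δp = 60 hPa = 6000 Pa, q̄ = 0.000589 kg/kg → 0.000589 × 6000 / 9.8 = 0.36 mm
PW = 13.55 + 5.39 + 3.64 + 0.36 = 22.94 ≈ 22.9 mm.

PW ≈ 22.9 mm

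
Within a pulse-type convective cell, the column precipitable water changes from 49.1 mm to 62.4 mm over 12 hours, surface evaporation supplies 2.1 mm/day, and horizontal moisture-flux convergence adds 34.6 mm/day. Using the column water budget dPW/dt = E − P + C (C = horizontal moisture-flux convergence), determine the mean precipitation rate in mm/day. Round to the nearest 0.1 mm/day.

P ≈ 10.1 mm/day

dPW/dt = (62.4 − 49.1) mm / (12/24 day) = +26.600 mm/day.
P = E + C − dPW/dt = 2.1 + (34.6) − (+26.600) = 10.1 mm/day.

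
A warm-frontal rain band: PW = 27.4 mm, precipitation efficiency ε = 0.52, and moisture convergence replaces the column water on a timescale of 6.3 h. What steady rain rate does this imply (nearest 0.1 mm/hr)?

R ≈ 2.3 mm/hr

Each overturning extracts ε × PW = 0.52 × 27.4 = 14.248 mm.
Rate = ε·PW / τ = 14.248 / 6.3 h = 2.3 mm/hr.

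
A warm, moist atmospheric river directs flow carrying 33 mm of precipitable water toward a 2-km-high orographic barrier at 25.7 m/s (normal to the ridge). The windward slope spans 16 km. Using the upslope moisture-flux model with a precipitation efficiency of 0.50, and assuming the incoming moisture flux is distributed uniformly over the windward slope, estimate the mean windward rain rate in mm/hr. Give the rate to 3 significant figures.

R ≈ 95.4 mm/hr

Incoming column moisture flux per unit ridge length: F = V × PW = 25.7 × 33 = 848.1 mm·m/s.
Spread over the 16 km slope with efficiency ε = 0.50: R = ε·F/W = 0.50 × 848.1 / 16000 m = 2.650e-02 mm/s.
R = 2.650e-02 × 3600 = 95.4 mm/hr.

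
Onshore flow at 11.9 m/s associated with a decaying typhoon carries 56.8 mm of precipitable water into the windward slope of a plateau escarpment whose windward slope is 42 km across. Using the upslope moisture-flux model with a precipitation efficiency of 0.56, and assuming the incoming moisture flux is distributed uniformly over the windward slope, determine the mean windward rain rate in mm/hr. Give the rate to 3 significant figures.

R ≈ 32.4 mm/hr

Incoming column moisture flux per unit ridge length: F = V × PW = 11.9 × 56.8 = 675.92 mm·m/s.
Spread over the 42 km slope with efficiency ε = 0.56: R = ε·F/W = 0.56 × 675.92 / 42000 m = 9.012e-03 mm/s.
R = 9.012e-03 × 3600 = 32.4 mm/hr.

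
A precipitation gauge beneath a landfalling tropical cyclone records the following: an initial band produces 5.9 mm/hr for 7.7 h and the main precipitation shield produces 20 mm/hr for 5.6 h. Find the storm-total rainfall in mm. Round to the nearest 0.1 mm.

Total = Σ Rᵢ Δtᵢ = 5.9 × 7.7 + 20 × 5.6
      = 45.43 + 112 = 157.4 mm.

total ≈ 157.4 mm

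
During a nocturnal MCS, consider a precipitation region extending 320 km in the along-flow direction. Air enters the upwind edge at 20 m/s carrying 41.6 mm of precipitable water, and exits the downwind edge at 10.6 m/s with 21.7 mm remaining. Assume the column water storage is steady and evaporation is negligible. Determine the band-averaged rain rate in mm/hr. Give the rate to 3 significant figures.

Column moisture flux per unit crosswind length is F = V × PW.
Inflow: F_in = 20 × 41.6 = 832 mm·m/s
Outflow: F_out = 10.6 × 21.7 = 230.02 mm·m/s
Steady-state rate R = (F_in − F_out)/L = (832 − 230.02) / 320000 m = 1.881e-03 mm/s.
R = 1.881e-03 × 3600 = 6.77 mm/hr.

R ≈ 6.77 mm/hr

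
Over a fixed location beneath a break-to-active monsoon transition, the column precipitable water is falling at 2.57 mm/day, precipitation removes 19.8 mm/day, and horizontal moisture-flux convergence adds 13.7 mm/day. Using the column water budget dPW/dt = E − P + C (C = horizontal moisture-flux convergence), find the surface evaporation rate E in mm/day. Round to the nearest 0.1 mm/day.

E ≈ 3.5 mm/day

dPW/dt = -2.57 mm/day.
E = dPW/dt + P − C = (-2.57) + 19.8 − (13.7) = 3.5 mm/day.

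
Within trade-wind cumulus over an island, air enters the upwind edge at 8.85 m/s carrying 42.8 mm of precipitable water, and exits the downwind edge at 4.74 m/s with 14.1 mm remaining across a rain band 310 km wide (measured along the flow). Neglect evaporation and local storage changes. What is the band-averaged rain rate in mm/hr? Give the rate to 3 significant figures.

R ≈ 3.62 mm/hr

Column moisture flux per unit crosswind length is F = V × PW.
Inflow: F_in = 8.85 × 42.8 = 378.78 mm·m/s
Outflow: F_out = 4.74 × 14.1 = 66.834 mm·m/s
Steady-state rate R = (F_in − F_out)/L = (378.78 − 66.834) / 310000 m = 1.006e-03 mm/s.
R = 1.006e-03 × 3600 = 3.62 mm/hr.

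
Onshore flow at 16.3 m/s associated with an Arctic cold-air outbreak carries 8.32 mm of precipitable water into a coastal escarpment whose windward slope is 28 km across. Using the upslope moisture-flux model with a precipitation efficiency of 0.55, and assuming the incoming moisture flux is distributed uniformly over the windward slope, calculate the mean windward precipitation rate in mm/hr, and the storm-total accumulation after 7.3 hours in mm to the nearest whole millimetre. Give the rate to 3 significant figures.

R ≈ 9.59 mm/hr; total ≈ 70 mm

Incoming column moisture flux per unit ridge length: F = V × PW = 16.3 × 8.32 = 135.616 mm·m/s.
Spread over the 28 km slope with efficiency ε = 0.55: R = ε·F/W = 0.55 × 135.616 / 28000 m = 2.664e-03 mm/s.
R = 2.664e-03 × 3600 = 9.59 mm/hr.
Over 7.3 h: total = 9.59 × 7.3 = 70.007 ≈ 70 mm.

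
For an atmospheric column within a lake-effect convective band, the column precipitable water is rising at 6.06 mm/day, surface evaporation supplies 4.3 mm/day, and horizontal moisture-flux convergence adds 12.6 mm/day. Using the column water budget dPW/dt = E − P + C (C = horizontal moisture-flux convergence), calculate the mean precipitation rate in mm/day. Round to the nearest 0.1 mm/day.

P ≈ 10.8 mm/day

dPW/dt = +6.06 mm/day.
P = E + C − dPW/dt = 4.3 + (12.6) − (+6.06) = 10.8 mm/day.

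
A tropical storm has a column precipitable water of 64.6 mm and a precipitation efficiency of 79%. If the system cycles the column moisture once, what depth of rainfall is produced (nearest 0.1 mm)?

rainfall ≈ 51.0 mm

Rainfall = ε × PW = 0.79 × 64.6 = 51.0 mm.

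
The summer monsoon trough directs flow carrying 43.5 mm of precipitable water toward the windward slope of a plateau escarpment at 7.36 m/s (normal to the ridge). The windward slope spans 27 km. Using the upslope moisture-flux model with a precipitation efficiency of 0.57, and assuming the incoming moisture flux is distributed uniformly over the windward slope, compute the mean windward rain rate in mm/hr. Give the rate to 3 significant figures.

Incoming column moisture flux per unit ridge length: F = V × PW = 7.36 × 43.5 = 320.16 mm·m/s.
Spread over the 27 km slope with efficiency ε = 0.57: R = ε·F/W = 0.57 × 320.16 / 27000 m = 6.759e-03 mm/s.
R = 6.759e-03 × 3600 = 24.3 mm/hr.

R ≈ 24.3 mm/hr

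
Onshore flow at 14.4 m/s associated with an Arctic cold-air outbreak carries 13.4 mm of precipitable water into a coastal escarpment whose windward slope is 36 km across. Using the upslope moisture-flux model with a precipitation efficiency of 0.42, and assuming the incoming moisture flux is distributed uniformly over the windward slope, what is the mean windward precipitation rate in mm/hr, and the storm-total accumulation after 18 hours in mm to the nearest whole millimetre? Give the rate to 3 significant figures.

R ≈ 8.10 mm/hr; total ≈ 146 mm

Incoming column moisture flux per unit ridge length: F = V × PW = 14.4 × 13.4 = 192.96 mm·m/s.
Spread over the 36 km slope with efficiency ε = 0.42: R = ε·F/W = 0.42 × 192.96 / 36000 m = 2.251e-03 mm/s.
R = 2.251e-03 × 3600 = 8.10 mm/hr.
Over 18 h: total = 8.10 × 18 = 145.8 ≈ 146 mm.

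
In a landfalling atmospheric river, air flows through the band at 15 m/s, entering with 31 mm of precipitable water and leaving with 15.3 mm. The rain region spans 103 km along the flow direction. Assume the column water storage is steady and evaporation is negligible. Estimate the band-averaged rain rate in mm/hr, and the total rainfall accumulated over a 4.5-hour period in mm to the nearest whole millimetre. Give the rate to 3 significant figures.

Column moisture flux per unit crosswind length is F = V × PW.
Inflow: F_in = 15 × 31 = 465 mm·m/s
Outflow: F_out = 15 × 15.3 = 229.5 mm·m/s
Steady-state rate R = (F_in − F_out)/L = (465 − 229.5) / 103000 m = 2.286e-03 mm/s.
R = 2.286e-03 × 3600 = 8.23 mm/hr.
Over 4.5 h: total = 8.23 × 4.5 = 37.035 ≈ 37 mm.

R ≈ 8.23 mm/hr; total ≈ 37 mm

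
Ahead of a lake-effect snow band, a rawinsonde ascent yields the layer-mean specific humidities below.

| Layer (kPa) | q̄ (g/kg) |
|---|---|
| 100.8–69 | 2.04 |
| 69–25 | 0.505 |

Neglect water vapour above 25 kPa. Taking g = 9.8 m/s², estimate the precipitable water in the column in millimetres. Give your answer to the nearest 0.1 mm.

PW ≈ 8.9 mm

Precipitable water is the column-integrated vapour mass per unit area: PW = (1/g) Σ q̄ Δp, with q in kg/kg and Δp in Pa (1 kg/m² of water = 1 mm).
Layer 100.8–69 kPa: Δp = 318 hPa = 31800 Pa, q̄ = 0.00204 kg/kg → 0.00204 × 31800 / 9.8 = 6.62 mm
Layer 69–25 kPa: Δp = 440 hPa = 44000 Pa, q̄ = 0.000505 kg/kg → 0.000505 × 44000 / 9.8 = 2.27 mm
PW = 6.62 + 2.27 = 8.89 ≈ 8.9 mm.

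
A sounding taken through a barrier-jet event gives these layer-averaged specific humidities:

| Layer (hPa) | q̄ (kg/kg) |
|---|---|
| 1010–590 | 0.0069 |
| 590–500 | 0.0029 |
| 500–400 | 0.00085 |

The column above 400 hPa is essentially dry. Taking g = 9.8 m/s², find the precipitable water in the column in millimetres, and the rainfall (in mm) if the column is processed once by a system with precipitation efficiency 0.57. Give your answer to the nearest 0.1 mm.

PW ≈ 33.1 mm; rainfall ≈ 18.9 mm

Precipitable water is the column-integrated vapour mass per unit area: PW = (1/g) Σ q̄ Δp, with q in kg/kg and Δp in Pa (1 kg/m² of water = 1 mm).
Layer 1010–590 hPa: Δp = 420 hPa = 42000 Pa, q̄ = 0.0069 kg/kg → 0.0069 × 42000 / 9.8 = 29.57 mm
Layer 590–500 hPa: Δp = 90 hPa = 9000 Pa, q̄ = 0.0029 kg/kg → 0.0029 × 9000 / 9.8 = 2.66 mm
Layer 500–400 hPa: Δp = 100 hPa = 10000 Pa, q̄ = 0.00085 kg/kg → 0.00085 × 10000 / 9.8 = 0.87 mm
PW = 29.57 + 2.66 + 0.87 = 33.10 ≈ 33.1 mm.
Rainfall = ε × PW = 0.57 × 33.1 = 18.9 mm.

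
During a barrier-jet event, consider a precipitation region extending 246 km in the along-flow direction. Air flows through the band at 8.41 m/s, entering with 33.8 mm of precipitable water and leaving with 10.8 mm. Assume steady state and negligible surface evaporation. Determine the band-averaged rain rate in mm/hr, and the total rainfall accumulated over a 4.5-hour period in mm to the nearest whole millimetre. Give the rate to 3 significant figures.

R ≈ 2.83 mm/hr; total ≈ 13 mm

Column moisture flux per unit crosswind length is F = V × PW.
Inflow: F_in = 8.41 × 33.8 = 284.258 mm·m/s
Outflow: F_out = 8.41 × 10.8 = 90.828 mm·m/s
Steady-state rate R = (F_in − F_out)/L = (284.258 − 90.828) / 246000 m = 7.863e-04 mm/s.
R = 7.863e-04 × 3600 = 2.83 mm/hr.
Over 4.5 h: total = 2.83 × 4.5 = 12.735 ≈ 13 mm.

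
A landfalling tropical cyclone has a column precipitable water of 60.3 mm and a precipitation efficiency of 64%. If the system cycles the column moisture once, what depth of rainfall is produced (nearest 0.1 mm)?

rainfall ≈ 38.6 mm

Rainfall = ε × PW = 0.64 × 60.3 = 38.6 mm.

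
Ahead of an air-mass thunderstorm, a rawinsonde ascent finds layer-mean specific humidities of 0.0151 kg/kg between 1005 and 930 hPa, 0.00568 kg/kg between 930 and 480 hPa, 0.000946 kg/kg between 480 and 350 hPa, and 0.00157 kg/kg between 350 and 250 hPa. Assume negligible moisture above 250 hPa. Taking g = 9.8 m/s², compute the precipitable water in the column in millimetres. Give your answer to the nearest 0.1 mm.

PW ≈ 40.5 mm

Precipitable water is the column-integrated vapour mass per unit area: PW = (1/g) Σ q̄ Δp, with q in kg/kg and Δp in Pa (1 kg/m² of water = 1 mm).
Layer 1005–930 hPa: Δp = 75 hPa = 7500 Pa, q̄ = 0.0151 kg/kg → 0.0151 × 7500 / 9.8 = 11.56 mm
Layer 930–480 hPa: Δp = 450 hPa = 45000 Pa, q̄ = 0.00568 kg/kg → 0.00568 × 45000 / 9.8 = 26.08 mm
Layer 480–350 hPa: Δp = 130 hPa = 13000 Pa, q̄ = 0.000946 kg/kg → 0.000946 × 13000 / 9.8 = 1.25 mm
Layer 350–250 hPa: Δp = 100 hPa = 10000 Pa, q̄ = 0.00157 kg/kg → 0.00157 × 10000 / 9.8 = 1.60 mm
PW = 11.56 + 26.08 + 1.25 + 1.60 = 40.49 ≈ 40.5 mm.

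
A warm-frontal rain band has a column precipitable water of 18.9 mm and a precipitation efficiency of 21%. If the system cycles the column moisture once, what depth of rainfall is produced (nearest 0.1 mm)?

Rainfall = ε × PW = 0.21 × 18.9 = 4.0 mm.

rainfall ≈ 4.0 mm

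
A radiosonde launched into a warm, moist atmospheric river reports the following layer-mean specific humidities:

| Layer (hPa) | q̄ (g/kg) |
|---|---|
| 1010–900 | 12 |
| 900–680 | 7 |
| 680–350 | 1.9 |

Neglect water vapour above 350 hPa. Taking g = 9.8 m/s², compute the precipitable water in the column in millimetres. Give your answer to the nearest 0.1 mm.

Precipitable water is the column-integrated vapour mass per unit area: PW = (1/g) Σ q̄ Δp, with q in kg/kg and Δp in Pa (1 kg/m² of water = 1 mm).
Layer 1010–900 hPa: Δp = 110 hPa = 11000 Pa, q̄ = 0.012 kg/kg → 0.012 × 11000 / 9.8 = 13.47 mm
Layer 900–680 hPa: Δp = 220 hPa = 22000 Pa, q̄ = 0.007 kg/kg → 0.007 × 22000 / 9.8 = 15.71 mm
Layer 680–350 hPa: Δp = 330 hPa = 33000 Pa, q̄ = 0.0019 kg/kg → 0.0019 × 33000 / 9.8 = 6.40 mm
PW = 13.47 + 15.71 + 6.40 = 35.58 ≈ 35.6 mm.

PW ≈ 35.6 mm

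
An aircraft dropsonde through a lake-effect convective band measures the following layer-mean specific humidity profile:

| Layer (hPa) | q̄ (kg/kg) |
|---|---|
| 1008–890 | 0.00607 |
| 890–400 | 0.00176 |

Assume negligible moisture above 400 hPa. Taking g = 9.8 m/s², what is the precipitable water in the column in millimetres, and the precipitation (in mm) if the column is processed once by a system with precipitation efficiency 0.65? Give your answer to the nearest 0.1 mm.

PW ≈ 16.1 mm; precipitation ≈ 10.5 mm

Precipitable water is the column-integrated vapour mass per unit area: PW = (1/g) Σ q̄ Δp, with q in kg/kg and Δp in Pa (1 kg/m² of water = 1 mm).
Layer 1008–890 hPa: Δp = 118 hPa = 11800 Pa, q̄ = 0.00607 kg/kg → 0.00607 × 11800 / 9.8 = 7.31 mm
Layer 890–400 hPa: Δp = 490 hPa = 49000 Pa, q̄ = 0.00176 kg/kg → 0.00176 × 49000 / 9.8 = 8.80 mm
PW = 7.31 + 8.80 = 16.11 ≈ 16.1 mm.
Precipitation = ε × PW = 0.65 × 16.1 = 10.5 mm.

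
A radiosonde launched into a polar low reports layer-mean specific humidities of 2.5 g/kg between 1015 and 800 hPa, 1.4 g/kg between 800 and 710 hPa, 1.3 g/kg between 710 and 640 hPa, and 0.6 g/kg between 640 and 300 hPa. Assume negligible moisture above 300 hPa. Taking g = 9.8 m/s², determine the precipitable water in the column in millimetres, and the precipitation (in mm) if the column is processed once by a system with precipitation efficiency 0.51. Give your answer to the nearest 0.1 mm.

Precipitable water is the column-integrated vapour mass per unit area: PW = (1/g) Σ q̄ Δp, with q in kg/kg and Δp in Pa (1 kg/m² of water = 1 mm).
Layer 1015–800 hPa: Δp = 215 hPa = 21500 Pa, q̄ = 0.0025 kg/kg → 0.0025 × 21500 / 9.8 = 5.48 mm
Layer 800–710 hPa: Δp = 90 hPa = 9000 Pa, q̄ = 0.0014 kg/kg → 0.0014 × 9000 / 9.8 = 1.29 mm
Layer 710–640 hPa: Δp = 70 hPa = 7000 Pa, q̄ = 0.0013 kg/kg → 0.0013 × 7000 / 9.8 = 0.93 mm
Layer 640–300 hPa: Δp = 340 hPa = 34000 Pa, q̄ = 0.0006 kg/kg → 0.0006 × 34000 / 9.8 = 2.08 mm
PW = 5.48 + 1.29 + 0.93 + 2.08 = 9.78 ≈ 9.8 mm.
Precipitation = ε × PW = 0.51 × 9.8 = 5.0 mm.

PW ≈ 9.8 mm; precipitation ≈ 5.0 mm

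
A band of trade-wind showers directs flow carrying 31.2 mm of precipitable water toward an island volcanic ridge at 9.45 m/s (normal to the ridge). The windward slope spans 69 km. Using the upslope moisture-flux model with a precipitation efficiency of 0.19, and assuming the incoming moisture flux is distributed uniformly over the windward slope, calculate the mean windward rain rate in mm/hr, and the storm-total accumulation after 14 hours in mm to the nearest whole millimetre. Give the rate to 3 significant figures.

R ≈ 2.92 mm/hr; total ≈ 41 mm

Incoming column moisture flux per unit ridge length: F = V × PW = 9.45 × 31.2 = 294.84 mm·m/s.
Spread over the 69 km slope with efficiency ε = 0.19: R = ε·F/W = 0.19 × 294.84 / 69000 m = 8.119e-04 mm/s.
R = 8.119e-04 × 3600 = 2.92 mm/hr.
Over 14 h: total = 2.92 × 14 = 40.88 ≈ 41 mm.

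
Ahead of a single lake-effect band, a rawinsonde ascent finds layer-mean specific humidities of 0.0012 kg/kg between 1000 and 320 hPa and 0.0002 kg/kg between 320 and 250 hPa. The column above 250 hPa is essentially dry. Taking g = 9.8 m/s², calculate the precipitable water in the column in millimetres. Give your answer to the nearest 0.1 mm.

PW ≈ 8.5 mm

Precipitable water is the column-integrated vapour mass per unit area: PW = (1/g) Σ q̄ Δp, with q in kg/kg and Δp in Pa (1 kg/m² of water = 1 mm).
Layer 1000–320 hPa: Δp = 680 hPa = 68000 Pa, q̄ = 0.0012 kg/kg → 0.0012 × 68000 / 9.8 = 8.33 mm
Layer 320–250 hPa: Δp = 70 hPa = 7000 Pa, q̄ = 0.0002 kg/kg → 0.0002 × 7000 / 9.8 = 0.14 mm
PW = 8.33 + 0.14 = 8.47 ≈ 8.5 mm.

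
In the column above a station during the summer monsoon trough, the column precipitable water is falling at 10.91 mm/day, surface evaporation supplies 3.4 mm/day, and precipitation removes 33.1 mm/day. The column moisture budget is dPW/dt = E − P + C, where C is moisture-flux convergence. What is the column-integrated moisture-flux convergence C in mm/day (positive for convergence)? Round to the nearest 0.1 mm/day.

dPW/dt = -10.91 mm/day.
C = dPW/dt − E + P = (-10.91) − 3.4 + 33.1 = 18.8 mm/day.

C ≈ 18.8 mm/day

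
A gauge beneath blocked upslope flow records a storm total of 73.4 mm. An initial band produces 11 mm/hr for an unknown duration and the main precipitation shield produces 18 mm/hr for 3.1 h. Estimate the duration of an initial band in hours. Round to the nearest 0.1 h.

Known phases: 18 × 3.1 = 55.8 mm.
Remaining depth = 73.4 − 55.8 = 17.6 mm.
Duration = 17.6 / 11 = 1.6 h.

duration ≈ 1.6 h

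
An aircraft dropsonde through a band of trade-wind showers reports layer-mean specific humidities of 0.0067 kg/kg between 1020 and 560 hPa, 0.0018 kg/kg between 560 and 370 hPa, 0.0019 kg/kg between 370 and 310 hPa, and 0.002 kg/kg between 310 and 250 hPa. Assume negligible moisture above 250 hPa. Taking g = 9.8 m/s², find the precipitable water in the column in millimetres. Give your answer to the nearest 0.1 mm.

Precipitable water is the column-integrated vapour mass per unit area: PW = (1/g) Σ q̄ Δp, with q in kg/kg and Δp in Pa (1 kg/m² of water = 1 mm).
Layer 1020–560 hPa: Δp = 460 hPa = 46000 Pa, q̄ = 0.0067 kg/kg → 0.0067 × 46000 / 9.8 = 31.45 mm
Layer 560–370 hPa: Δp = 190 hPa = 19000 Pa, q̄ = 0.0018 kg/kg → 0.0018 × 19000 / 9.8 = 3.49 mm
Layer 370–310 hPa: Δp = 60 hPa = 6000 Pa, q̄ = 0.0019 kg/kg → 0.0019 × 6000 / 9.8 = 1.16 mm
Layer 310–250 hPa: Δp = 60 hPa = 6000 Pa, q̄ = 0.002 kg/kg → 0.002 × 6000 / 9.8 = 1.22 mm
PW = 31.45 + 3.49 + 1.16 + 1.22 = 37.32 ≈ 37.3 mm.

PW ≈ 37.3 mm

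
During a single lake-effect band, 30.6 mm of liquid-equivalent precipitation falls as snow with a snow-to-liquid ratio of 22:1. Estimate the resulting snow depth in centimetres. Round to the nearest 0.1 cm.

Snow depth = liquid × ratio = 30.6 mm × 22 = 673.2 mm = 67.3 cm.

snow depth ≈ 67.3 cm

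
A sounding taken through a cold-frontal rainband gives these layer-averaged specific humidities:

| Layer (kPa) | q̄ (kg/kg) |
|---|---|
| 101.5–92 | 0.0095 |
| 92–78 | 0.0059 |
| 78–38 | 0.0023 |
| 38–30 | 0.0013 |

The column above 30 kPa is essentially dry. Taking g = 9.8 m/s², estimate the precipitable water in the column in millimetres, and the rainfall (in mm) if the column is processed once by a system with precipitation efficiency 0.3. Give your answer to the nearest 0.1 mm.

Precipitable water is the column-integrated vapour mass per unit area: PW = (1/g) Σ q̄ Δp, with q in kg/kg and Δp in Pa (1 kg/m² of water = 1 mm).
Layer 101.5–92 kPa: Δp = 95 hPa = 9500 Pa, q̄ = 0.0095 kg/kg → 0.0095 × 9500 / 9.8 = 9.21 mm
Layer 92–78 kPa: Δp = 140 hPa = 14000 Pa, q̄ = 0.0059 kg/kg → 0.0059 × 14000 / 9.8 = 8.43 mm
Layer 78–38 kPa: Δp = 400 hPa = 40000 Pa, q̄ = 0.0023 kg/kg → 0.0023 × 40000 / 9.8 = 9.39 mm
Layer 38–30 kPa: Δp = 80 hPa = 8000 Pa, q̄ = 0.0013 kg/kg → 0.0013 × 8000 / 9.8 = 1.06 mm
PW = 9.21 + 8.43 + 9.39 + 1.06 = 28.09 ≈ 28.1 mm.
Rainfall = ε × PW = 0.3 × 28.1 = 8.4 mm.

PW ≈ 28.1 mm; rainfall ≈ 8.4 mm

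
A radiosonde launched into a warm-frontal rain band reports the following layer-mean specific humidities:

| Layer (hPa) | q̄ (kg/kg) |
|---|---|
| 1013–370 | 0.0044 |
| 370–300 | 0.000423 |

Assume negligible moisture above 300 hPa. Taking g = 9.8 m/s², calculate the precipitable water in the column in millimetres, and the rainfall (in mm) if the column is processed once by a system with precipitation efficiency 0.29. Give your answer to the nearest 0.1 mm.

PW ≈ 29.2 mm; rainfall ≈ 8.5 mm

Precipitable water is the column-integrated vapour mass per unit area: PW = (1/g) Σ q̄ Δp, with q in kg/kg and Δp in Pa (1 kg/m² of water = 1 mm).
Layer 1013–370 hPa: Δp = 643 hPa = 64300 Pa, q̄ = 0.0044 kg/kg → 0.0044 × 64300 / 9.8 = 28.87 mm
Layer 370–300 hPa: Δp = 70 hPa = 7000 Pa, q̄ = 0.000423 kg/kg → 0.000423 × 7000 / 9.8 = 0.30 mm
PW = 28.87 + 0.30 = 29.17 ≈ 29.2 mm.
Rainfall = ε × PW = 0.29 × 29.2 = 8.5 mm.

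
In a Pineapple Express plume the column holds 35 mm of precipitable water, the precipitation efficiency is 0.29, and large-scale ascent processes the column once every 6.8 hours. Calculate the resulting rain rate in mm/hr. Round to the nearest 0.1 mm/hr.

Each overturning extracts ε × PW = 0.29 × 35 = 10.15 mm.
Rate = ε·PW / τ = 10.15 / 6.8 h = 1.5 mm/hr.

R ≈ 1.5 mm/hr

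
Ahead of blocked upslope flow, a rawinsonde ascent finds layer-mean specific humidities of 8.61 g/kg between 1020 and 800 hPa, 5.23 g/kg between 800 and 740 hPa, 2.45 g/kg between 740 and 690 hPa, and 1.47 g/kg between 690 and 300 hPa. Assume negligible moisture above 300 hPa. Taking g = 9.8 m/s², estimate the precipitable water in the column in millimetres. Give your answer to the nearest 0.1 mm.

PW ≈ 29.6 mm

Precipitable water is the column-integrated vapour mass per unit area: PW = (1/g) Σ q̄ Δp, with q in kg/kg and Δp in Pa (1 kg/m² of water = 1 mm).
Layer 1020–800 hPa: Δp = 220 hPa = 22000 Pa, q̄ = 0.00861 kg/kg → 0.00861 × 22000 / 9.8 = 19.33 mm
Layer 800–740 hPa: Δp = 60 hPa = 6000 Pa, q̄ = 0.00523 kg/kg → 0.00523 × 6000 / 9.8 = 3.20 mm
Layer 740–690 hPa: Δp = 50 hPa = 5000 Pa, q̄ = 0.00245 kg/kg → 0.00245 × 5000 / 9.8 = 1.25 mm
Layer 690–300 hPa: Δp = 390 hPa = 39000 Pa, q̄ = 0.00147 kg/kg → 0.00147 × 39000 / 9.8 = 5.85 mm
PW = 19.33 + 3.20 + 1.25 + 5.85 = 29.63 ≈ 29.6 mm.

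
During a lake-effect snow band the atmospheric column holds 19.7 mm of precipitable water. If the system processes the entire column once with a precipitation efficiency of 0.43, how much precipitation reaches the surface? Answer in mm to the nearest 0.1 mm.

Precipitation = ε × PW = 0.43 × 19.7 = 8.5 mm.

precipitation ≈ 8.5 mm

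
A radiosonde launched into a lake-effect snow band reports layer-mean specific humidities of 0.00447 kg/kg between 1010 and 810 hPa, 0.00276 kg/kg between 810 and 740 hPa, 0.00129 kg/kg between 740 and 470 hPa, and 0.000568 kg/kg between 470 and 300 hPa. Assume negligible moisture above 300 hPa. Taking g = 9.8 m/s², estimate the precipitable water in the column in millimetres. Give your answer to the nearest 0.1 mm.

PW ≈ 15.6 mm

Precipitable water is the column-integrated vapour mass per unit area: PW = (1/g) Σ q̄ Δp, with q in kg/kg and Δp in Pa (1 kg/m² of water = 1 mm).
Layer 1010–810 hPa: Δp = 200 hPa = 20000 Pa, q̄ = 0.00447 kg/kg → 0.00447 × 20000 / 9.8 = 9.12 mm
Layer 810–740 hPa: Δp = 70 hPa = 7000 Pa, q̄ = 0.00276 kg/kg → 0.00276 × 7000 / 9.8 = 1.97 mm
Layer 740–470 hPa: Δp = 270 hPa = 27000 Pa, q̄ = 0.00129 kg/kg → 0.00129 × 27000 / 9.8 = 3.55 mm
Layer 470–300 hPa: Δp = 170 hPa = 17000 Pa, q̄ = 0.000568 kg/kg → 0.000568 × 17000 / 9.8 = 0.99 mm
PW = 9.12 + 1.97 + 3.55 + 0.99 = 15.63 ≈ 15.6 mm.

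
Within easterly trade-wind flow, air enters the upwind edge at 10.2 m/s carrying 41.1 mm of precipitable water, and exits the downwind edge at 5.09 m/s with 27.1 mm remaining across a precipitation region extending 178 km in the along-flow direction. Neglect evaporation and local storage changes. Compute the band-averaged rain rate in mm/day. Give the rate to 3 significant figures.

Column moisture flux per unit crosswind length is F = V × PW.
Inflow: F_in = 10.2 × 41.1 = 419.22 mm·m/s
Outflow: F_out = 5.09 × 27.1 = 137.939 mm·m/s
Steady-state rate R = (F_in − F_out)/L = (419.22 − 137.939) / 178000 m = 1.580e-03 mm/s.
R = 1.580e-03 × 3600 × 24 = 137 mm/day.

R ≈ 137 mm/day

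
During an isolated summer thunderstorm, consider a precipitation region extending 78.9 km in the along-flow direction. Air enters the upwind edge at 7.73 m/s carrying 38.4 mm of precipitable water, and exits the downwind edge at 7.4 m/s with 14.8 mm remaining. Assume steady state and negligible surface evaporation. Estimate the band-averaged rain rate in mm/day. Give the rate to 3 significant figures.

Column moisture flux per unit crosswind length is F = V × PW.
Inflow: F_in = 7.73 × 38.4 = 296.832 mm·m/s
Outflow: F_out = 7.4 × 14.8 = 109.52 mm·m/s
Steady-state rate R = (F_in − F_out)/L = (296.832 − 109.52) / 78900 m = 2.374e-03 mm/s.
R = 2.374e-03 × 3600 × 24 = 205 mm/day.

R ≈ 205 mm/day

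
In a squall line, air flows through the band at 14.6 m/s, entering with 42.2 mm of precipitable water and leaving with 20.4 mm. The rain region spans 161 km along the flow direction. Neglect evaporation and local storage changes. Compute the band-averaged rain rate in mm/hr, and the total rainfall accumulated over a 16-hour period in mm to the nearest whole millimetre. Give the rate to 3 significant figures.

Column moisture flux per unit crosswind length is F = V × PW.
Inflow: F_in = 14.6 × 42.2 = 616.12 mm·m/s
Outflow: F_out = 14.6 × 20.4 = 297.84 mm·m/s
Steady-state rate R = (F_in − F_out)/L = (616.12 − 297.84) / 161000 m = 1.977e-03 mm/s.
R = 1.977e-03 × 3600 = 7.12 mm/hr.
Over 16 h: total = 7.12 × 16 = 113.92 ≈ 114 mm.

R ≈ 7.12 mm/hr; total ≈ 114 mm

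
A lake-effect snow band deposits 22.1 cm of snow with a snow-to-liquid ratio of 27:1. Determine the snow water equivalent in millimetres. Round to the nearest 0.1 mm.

SWE = snow depth / ratio = 22.1 cm / 27 = 0.819 cm = 8.2 mm.

SWE ≈ 8.2 mm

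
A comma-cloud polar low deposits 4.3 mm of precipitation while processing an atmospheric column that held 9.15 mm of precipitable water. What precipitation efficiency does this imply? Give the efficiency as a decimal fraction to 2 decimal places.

ε = precipitation / PW = 4.3 / 9.15 = 0.47.

ε ≈ 0.47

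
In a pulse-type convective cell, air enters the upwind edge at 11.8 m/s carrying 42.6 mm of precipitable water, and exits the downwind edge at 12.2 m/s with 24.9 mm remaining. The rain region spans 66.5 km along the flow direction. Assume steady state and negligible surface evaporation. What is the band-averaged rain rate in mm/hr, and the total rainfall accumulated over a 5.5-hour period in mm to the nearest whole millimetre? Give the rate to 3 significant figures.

R ≈ 10.8 mm/hr; total ≈ 59 mm

Column moisture flux per unit crosswind length is F = V × PW.
Inflow: F_in = 11.8 × 42.6 = 502.68 mm·m/s
Outflow: F_out = 12.2 × 24.9 = 303.78 mm·m/s
Steady-state rate R = (F_in − F_out)/L = (502.68 − 303.78) / 66500 m = 2.991e-03 mm/s.
R = 2.991e-03 × 3600 = 10.8 mm/hr.
Over 5.5 h: total = 10.8 × 5.5 = 59.4 ≈ 59 mm.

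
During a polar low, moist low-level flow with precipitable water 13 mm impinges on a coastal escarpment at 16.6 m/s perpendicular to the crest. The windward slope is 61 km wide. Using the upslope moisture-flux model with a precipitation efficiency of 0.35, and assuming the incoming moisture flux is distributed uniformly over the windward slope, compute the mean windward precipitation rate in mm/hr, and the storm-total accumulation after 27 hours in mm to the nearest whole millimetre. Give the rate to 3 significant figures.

Incoming column moisture flux per unit ridge length: F = V × PW = 16.6 × 13 = 215.8 mm·m/s.
Spread over the 61 km slope with efficiency ε = 0.35: R = ε·F/W = 0.35 × 215.8 / 61000 m = 1.238e-03 mm/s.
R = 1.238e-03 × 3600 = 4.46 mm/hr.
Over 27 h: total = 4.46 × 27 = 120.42 ≈ 120 mm.

R ≈ 4.46 mm/hr; total ≈ 120 mm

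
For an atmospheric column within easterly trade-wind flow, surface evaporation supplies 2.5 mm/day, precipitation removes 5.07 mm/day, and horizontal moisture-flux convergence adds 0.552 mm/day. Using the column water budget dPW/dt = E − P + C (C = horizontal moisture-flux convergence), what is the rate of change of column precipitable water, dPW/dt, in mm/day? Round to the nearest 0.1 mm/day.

dPW/dt ≈ -2.0 mm/day

dPW/dt = E − P + C = 2.5 − 5.07 + (0.552) = -2.0 mm/day.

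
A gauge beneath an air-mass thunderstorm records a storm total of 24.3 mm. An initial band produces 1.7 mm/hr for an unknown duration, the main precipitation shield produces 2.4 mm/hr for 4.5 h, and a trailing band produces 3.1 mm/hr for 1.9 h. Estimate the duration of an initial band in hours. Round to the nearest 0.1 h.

duration ≈ 4.5 h

Known phases: 2.4 × 4.5 + 3.1 × 1.9 = 10.8 + 5.89 = 16.69 mm.
Remaining depth = 24.3 − 16.69 = 7.61 mm.
Duration = 7.61 / 1.7 = 4.5 h.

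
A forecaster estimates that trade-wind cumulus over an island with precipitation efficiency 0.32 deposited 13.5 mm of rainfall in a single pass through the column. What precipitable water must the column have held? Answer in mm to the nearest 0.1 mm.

PW ≈ 42.2 mm

PW = rainfall / ε = 13.5 / 0.32 = 42.2 mm.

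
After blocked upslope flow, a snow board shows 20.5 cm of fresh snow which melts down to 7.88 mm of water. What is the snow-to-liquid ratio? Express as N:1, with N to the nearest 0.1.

Ratio = snow depth / SWE = 205 mm / 7.88 mm = 26.0, i.e. 26.0:1.

ratio ≈ 26.0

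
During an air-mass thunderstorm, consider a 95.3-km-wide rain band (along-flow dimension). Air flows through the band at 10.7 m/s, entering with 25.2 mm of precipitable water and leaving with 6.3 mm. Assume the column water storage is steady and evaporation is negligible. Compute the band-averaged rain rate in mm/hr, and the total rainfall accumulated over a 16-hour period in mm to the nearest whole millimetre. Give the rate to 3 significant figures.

R ≈ 7.64 mm/hr; total ≈ 122 mm

Column moisture flux per unit crosswind length is F = V × PW.
Inflow: F_in = 10.7 × 25.2 = 269.64 mm·m/s
Outflow: F_out = 10.7 × 6.3 = 67.41 mm·m/s
Steady-state rate R = (F_in − F_out)/L = (269.64 − 67.41) / 95300 m = 2.122e-03 mm/s.
R = 2.122e-03 × 3600 = 7.64 mm/hr.
Over 16 h: total = 7.64 × 16 = 122.24 ≈ 122 mm.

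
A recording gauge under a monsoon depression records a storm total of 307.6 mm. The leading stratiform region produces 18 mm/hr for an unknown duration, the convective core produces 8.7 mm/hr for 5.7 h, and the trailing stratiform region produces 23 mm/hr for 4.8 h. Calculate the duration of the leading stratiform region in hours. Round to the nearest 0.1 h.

Known phases: 8.7 × 5.7 + 23 × 4.8 = 49.59 + 110.4 = 159.99 mm.
Remaining depth = 307.6 − 159.99 = 147.61 mm.
Duration = 147.61 / 18 = 8.2 h.

duration ≈ 8.2 h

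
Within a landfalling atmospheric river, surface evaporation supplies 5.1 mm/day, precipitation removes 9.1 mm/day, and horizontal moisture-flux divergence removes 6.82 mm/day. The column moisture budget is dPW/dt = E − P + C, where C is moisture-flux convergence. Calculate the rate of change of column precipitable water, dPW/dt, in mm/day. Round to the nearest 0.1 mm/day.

dPW/dt ≈ -10.8 mm/day

dPW/dt = E − P + C = 5.1 − 9.1 + (-6.82) = -10.8 mm/day.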